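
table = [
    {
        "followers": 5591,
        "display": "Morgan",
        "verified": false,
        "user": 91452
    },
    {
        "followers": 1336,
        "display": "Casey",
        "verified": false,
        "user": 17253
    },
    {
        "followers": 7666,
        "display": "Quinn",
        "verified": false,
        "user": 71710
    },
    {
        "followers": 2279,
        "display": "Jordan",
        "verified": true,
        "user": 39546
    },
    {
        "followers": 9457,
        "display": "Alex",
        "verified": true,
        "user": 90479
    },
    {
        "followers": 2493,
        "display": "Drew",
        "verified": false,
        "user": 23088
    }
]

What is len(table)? 6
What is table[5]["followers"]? 2493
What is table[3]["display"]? "Jordan"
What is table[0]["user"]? 91452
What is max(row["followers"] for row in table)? 9457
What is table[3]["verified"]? True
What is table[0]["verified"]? False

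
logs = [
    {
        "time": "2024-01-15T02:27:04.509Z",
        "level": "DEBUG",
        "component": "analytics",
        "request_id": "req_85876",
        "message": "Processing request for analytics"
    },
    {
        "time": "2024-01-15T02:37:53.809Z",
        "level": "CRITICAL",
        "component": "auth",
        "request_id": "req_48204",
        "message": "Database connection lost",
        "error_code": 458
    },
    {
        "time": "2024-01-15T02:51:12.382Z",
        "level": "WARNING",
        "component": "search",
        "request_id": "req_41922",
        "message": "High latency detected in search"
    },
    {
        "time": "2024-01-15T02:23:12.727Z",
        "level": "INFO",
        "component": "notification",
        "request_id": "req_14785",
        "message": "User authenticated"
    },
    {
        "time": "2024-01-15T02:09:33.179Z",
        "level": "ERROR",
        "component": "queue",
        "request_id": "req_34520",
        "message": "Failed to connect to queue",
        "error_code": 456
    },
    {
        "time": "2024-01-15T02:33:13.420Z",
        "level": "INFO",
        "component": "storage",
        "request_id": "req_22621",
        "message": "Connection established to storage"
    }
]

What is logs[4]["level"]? "ERROR"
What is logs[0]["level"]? "DEBUG"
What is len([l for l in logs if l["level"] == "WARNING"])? 1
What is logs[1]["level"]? "CRITICAL"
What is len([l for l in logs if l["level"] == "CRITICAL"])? 1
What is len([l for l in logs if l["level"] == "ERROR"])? 1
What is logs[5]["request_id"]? "req_22621"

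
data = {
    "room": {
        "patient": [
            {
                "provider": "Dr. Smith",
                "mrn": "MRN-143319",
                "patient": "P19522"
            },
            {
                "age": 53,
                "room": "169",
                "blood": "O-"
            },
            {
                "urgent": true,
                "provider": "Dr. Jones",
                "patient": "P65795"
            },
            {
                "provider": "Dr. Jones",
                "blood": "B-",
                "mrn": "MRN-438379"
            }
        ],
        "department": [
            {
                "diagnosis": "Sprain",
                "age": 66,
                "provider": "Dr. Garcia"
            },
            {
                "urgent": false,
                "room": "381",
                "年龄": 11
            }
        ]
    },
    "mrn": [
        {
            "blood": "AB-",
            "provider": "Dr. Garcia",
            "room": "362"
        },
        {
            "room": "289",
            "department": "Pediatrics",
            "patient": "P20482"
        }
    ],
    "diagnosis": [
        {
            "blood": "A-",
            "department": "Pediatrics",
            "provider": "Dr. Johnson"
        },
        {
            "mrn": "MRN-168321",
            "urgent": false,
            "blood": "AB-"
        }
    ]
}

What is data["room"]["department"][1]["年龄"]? 11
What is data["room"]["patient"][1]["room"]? "169"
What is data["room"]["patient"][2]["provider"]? "Dr. Jones"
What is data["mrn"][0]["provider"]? "Dr. Garcia"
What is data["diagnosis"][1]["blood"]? "AB-"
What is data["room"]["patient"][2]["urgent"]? True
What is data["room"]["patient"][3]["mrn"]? "MRN-438379"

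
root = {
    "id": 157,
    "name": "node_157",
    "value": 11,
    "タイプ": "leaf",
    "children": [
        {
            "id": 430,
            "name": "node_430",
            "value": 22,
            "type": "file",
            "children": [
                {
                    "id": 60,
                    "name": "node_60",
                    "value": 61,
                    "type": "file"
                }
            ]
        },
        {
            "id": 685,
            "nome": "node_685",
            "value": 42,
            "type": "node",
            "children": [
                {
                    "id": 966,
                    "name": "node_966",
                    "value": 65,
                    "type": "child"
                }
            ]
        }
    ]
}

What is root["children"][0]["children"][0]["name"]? "node_60"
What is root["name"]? "node_157"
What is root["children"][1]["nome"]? "node_685"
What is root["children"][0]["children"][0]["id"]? 60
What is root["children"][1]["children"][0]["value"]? 65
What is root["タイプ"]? "leaf"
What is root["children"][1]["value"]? 42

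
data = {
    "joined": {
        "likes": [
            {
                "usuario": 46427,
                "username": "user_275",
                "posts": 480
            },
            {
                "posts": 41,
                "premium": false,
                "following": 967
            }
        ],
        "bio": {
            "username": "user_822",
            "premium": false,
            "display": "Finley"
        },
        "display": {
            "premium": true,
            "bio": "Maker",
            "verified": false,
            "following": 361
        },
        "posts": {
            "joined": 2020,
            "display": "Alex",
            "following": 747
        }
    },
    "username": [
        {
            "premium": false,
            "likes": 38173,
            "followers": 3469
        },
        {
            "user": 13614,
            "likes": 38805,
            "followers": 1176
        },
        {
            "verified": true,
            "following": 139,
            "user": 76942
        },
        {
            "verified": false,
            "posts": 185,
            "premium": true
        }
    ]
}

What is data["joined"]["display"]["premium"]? True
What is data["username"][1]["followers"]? 1176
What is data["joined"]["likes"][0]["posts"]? 480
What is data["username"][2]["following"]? 139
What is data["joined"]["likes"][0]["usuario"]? 46427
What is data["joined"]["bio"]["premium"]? False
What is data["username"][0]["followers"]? 3469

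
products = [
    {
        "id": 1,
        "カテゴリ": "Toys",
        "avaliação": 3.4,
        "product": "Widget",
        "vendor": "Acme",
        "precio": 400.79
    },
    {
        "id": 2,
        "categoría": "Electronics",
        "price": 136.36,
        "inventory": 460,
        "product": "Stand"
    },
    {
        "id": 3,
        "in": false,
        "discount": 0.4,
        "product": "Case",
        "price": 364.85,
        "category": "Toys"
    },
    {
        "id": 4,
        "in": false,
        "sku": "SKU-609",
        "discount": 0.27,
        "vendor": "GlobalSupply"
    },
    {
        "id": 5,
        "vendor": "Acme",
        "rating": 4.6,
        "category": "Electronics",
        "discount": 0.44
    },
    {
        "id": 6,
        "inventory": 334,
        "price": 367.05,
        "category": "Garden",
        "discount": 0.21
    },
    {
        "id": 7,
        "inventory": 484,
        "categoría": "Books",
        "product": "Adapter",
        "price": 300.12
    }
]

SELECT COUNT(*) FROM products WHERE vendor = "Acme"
2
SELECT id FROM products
[1, 2, 3, 4, 5, 6, 7]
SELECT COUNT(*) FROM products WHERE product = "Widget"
1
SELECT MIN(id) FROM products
1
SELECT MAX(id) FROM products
7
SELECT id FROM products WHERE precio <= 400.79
[1]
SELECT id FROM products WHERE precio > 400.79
[]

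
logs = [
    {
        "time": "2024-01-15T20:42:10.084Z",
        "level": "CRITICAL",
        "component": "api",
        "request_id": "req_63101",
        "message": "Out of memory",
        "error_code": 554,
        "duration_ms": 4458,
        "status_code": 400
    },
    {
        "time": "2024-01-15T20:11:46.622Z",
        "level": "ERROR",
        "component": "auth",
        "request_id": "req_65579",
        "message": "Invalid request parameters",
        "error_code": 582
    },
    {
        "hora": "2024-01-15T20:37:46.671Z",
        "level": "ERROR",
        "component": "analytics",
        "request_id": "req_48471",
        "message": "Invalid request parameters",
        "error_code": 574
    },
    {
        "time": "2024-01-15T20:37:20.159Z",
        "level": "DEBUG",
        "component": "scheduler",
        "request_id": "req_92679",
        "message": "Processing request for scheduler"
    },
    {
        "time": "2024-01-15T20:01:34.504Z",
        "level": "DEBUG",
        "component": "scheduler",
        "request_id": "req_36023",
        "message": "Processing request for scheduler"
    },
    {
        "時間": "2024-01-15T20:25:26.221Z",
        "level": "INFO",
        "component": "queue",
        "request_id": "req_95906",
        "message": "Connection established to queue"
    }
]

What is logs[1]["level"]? "ERROR"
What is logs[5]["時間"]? "2024-01-15T20:25:26.221Z"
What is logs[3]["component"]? "scheduler"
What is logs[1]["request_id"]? "req_65579"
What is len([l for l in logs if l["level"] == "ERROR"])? 2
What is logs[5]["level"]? "INFO"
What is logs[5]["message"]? "Connection established to queue"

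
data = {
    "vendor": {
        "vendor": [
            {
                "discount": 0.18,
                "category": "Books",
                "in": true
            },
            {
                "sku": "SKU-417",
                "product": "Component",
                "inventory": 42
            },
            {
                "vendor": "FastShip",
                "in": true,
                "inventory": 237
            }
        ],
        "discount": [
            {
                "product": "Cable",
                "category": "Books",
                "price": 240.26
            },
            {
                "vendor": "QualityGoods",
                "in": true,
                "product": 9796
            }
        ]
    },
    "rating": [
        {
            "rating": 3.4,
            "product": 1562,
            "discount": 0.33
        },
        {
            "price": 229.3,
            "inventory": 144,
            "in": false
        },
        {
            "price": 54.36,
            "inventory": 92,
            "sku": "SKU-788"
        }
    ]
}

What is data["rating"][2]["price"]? 54.36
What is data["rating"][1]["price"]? 229.3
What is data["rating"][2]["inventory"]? 92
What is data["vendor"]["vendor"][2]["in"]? True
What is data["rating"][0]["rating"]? 3.4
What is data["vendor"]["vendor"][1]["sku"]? "SKU-417"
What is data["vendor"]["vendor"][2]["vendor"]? "FastShip"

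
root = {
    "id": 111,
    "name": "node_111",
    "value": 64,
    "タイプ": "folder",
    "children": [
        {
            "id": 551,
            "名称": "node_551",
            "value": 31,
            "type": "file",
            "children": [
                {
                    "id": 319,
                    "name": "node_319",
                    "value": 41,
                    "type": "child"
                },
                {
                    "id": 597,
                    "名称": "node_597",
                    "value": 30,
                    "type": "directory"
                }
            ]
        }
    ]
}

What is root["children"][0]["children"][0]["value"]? 41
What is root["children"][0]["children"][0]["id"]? 319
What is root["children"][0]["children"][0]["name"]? "node_319"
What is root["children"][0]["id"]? 551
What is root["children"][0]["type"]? "file"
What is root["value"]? 64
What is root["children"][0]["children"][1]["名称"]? "node_597"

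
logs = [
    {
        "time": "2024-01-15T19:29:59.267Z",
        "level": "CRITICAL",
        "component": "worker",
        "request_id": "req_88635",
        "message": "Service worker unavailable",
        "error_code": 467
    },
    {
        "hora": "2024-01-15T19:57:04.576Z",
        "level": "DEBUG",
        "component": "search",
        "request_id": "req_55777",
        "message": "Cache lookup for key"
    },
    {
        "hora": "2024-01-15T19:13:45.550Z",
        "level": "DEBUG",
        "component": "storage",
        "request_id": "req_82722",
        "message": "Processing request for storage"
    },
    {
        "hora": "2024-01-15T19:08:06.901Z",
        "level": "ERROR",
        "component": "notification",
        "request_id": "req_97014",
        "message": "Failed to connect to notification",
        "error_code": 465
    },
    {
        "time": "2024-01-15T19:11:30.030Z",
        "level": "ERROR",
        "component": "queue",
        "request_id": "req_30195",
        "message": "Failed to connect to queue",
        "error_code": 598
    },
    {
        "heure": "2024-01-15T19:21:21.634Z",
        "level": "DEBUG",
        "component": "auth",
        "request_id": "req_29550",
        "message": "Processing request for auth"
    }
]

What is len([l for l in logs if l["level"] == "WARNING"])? 0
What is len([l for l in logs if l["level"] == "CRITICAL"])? 1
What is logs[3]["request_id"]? "req_97014"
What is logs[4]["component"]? "queue"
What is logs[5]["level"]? "DEBUG"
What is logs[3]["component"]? "notification"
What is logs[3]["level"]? "ERROR"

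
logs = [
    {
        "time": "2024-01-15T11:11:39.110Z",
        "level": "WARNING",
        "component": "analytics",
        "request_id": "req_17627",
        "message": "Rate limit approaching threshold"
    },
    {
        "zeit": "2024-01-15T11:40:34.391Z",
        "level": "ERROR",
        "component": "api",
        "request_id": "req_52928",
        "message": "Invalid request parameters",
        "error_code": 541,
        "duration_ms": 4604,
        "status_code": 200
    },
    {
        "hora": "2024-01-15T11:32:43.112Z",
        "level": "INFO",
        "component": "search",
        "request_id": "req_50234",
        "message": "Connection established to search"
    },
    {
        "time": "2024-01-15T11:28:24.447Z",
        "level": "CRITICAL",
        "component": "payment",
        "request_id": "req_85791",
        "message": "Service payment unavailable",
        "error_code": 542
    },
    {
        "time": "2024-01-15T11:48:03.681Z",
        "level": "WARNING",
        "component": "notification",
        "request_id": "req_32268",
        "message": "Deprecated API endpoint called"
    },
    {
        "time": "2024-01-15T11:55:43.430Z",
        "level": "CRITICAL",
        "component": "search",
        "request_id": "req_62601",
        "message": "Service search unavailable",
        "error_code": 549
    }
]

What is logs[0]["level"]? "WARNING"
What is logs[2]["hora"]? "2024-01-15T11:32:43.112Z"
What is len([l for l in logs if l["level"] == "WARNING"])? 2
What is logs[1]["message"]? "Invalid request parameters"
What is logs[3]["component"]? "payment"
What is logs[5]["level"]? "CRITICAL"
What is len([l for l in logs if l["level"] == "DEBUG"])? 0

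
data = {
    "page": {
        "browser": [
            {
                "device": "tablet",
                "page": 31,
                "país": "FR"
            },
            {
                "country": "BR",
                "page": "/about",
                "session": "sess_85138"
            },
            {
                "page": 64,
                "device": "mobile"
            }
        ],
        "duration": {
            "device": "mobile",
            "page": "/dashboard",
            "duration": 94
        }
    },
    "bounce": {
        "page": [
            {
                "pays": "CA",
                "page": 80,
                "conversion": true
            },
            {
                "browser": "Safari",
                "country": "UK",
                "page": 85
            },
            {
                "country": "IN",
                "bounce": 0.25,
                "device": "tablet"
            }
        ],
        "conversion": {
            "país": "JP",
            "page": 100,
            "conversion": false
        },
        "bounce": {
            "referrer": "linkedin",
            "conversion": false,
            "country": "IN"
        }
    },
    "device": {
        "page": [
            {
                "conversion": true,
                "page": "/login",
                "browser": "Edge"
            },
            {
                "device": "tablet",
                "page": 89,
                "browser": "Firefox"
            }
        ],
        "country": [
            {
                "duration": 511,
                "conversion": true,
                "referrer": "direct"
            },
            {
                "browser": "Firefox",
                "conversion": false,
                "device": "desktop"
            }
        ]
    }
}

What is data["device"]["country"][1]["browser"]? "Firefox"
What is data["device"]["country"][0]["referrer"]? "direct"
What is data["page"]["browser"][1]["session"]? "sess_85138"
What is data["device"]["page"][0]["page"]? "/login"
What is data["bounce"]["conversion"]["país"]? "JP"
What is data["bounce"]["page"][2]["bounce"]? 0.25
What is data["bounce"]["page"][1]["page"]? 85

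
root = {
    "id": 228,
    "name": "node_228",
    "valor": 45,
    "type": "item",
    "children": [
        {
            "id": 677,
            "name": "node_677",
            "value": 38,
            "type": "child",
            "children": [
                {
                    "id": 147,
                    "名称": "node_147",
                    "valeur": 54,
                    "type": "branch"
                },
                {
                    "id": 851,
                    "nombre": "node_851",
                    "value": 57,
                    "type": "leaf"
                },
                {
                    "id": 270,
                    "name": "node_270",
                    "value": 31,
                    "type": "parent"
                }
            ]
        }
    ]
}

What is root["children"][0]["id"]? 677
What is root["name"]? "node_228"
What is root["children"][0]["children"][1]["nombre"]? "node_851"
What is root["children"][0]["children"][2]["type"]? "parent"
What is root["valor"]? 45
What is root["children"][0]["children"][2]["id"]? 270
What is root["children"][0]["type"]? "child"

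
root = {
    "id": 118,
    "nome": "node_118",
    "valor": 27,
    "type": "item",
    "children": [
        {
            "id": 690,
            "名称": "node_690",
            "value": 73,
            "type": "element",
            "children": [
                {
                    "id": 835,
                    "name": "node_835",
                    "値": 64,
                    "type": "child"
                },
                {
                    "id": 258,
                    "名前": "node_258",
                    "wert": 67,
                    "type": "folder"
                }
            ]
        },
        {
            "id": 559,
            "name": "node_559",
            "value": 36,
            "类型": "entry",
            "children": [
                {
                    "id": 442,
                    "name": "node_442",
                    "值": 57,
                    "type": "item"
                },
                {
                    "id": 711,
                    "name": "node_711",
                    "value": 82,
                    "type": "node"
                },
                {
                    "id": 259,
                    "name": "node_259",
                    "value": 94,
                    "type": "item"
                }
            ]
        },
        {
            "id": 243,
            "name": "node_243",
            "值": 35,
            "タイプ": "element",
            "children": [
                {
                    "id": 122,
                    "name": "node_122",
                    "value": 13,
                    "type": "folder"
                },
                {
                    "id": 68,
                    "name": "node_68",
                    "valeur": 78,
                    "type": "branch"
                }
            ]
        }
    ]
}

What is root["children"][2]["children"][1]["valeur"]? 78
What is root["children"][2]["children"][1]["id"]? 68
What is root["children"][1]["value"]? 36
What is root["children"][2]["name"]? "node_243"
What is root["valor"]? 27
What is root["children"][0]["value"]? 73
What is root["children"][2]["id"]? 243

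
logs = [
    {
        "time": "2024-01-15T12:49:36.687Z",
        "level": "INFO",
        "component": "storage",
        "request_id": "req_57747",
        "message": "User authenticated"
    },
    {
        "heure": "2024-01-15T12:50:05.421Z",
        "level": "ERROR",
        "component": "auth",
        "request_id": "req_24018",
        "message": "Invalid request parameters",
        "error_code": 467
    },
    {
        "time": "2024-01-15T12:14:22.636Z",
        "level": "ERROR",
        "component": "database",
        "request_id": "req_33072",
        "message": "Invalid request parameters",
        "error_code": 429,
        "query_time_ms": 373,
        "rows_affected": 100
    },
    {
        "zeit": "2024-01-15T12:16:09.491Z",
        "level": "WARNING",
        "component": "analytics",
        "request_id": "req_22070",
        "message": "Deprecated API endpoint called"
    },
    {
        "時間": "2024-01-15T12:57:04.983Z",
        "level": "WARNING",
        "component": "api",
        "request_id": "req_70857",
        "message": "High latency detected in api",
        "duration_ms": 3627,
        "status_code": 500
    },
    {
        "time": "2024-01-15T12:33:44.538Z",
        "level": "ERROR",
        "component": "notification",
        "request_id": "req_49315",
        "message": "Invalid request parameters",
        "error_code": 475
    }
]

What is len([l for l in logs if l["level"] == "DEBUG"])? 0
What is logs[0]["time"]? "2024-01-15T12:49:36.687Z"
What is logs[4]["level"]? "WARNING"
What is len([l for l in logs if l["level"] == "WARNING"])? 2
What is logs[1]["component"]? "auth"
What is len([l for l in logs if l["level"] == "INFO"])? 1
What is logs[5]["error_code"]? 475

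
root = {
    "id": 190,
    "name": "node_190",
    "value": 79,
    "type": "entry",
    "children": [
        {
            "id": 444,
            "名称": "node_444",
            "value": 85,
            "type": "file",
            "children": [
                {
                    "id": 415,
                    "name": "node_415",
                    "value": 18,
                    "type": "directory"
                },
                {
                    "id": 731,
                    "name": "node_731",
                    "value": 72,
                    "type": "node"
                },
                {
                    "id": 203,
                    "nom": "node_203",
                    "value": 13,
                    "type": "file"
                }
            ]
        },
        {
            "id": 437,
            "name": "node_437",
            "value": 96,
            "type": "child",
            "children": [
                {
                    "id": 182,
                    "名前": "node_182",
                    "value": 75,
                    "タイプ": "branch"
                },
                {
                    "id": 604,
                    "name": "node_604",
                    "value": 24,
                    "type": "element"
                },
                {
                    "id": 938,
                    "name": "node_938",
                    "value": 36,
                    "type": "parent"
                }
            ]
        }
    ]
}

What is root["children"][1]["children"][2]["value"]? 36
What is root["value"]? 79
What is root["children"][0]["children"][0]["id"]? 415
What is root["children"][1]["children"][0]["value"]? 75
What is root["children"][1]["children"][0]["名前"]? "node_182"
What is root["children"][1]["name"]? "node_437"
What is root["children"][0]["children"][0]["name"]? "node_415"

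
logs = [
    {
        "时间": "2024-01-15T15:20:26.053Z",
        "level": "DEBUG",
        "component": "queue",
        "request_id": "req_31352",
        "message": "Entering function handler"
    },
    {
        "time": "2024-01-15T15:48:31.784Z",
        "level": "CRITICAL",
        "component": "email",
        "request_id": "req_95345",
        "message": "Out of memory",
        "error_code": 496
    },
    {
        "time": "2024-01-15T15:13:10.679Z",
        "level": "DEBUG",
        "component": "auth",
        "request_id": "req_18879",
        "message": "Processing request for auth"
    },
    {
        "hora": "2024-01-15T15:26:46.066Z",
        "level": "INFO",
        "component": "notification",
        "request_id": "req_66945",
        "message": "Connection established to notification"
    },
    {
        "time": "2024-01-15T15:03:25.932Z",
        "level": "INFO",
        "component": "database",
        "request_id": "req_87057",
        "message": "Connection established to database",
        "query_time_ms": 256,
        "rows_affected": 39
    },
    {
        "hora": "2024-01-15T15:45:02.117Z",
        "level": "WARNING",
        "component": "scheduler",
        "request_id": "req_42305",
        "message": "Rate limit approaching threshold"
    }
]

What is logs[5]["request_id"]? "req_42305"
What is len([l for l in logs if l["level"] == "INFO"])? 2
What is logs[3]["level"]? "INFO"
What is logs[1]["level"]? "CRITICAL"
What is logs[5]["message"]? "Rate limit approaching threshold"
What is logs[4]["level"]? "INFO"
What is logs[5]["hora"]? "2024-01-15T15:45:02.117Z"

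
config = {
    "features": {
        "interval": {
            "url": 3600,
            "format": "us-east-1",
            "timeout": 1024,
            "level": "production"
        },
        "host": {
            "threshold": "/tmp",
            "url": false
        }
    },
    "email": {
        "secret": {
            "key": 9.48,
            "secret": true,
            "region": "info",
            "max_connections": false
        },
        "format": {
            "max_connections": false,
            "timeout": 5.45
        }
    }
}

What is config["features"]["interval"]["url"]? 3600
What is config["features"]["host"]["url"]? False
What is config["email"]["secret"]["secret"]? True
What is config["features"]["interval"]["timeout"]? 1024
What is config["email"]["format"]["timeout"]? 5.45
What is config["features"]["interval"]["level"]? "production"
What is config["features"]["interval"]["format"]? "us-east-1"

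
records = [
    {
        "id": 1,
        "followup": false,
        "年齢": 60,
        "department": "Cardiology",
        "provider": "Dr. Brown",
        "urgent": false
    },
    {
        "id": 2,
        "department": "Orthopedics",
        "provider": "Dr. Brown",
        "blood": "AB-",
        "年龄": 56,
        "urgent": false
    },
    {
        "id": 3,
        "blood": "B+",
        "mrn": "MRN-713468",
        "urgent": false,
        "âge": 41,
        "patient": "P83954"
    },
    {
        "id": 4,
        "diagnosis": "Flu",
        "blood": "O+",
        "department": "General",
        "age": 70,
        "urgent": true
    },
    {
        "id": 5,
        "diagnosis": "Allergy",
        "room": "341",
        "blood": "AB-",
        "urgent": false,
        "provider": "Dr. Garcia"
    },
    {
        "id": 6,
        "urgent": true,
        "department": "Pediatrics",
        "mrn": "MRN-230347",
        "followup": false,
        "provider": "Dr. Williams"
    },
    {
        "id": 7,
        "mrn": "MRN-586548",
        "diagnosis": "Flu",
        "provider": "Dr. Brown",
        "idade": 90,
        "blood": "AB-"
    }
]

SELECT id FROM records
[1, 2, 3, 4, 5, 6, 7]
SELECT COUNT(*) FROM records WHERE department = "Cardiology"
1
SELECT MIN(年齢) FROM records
60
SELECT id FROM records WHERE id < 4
[1, 2, 3]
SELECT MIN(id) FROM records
1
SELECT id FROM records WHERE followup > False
[]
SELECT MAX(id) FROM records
7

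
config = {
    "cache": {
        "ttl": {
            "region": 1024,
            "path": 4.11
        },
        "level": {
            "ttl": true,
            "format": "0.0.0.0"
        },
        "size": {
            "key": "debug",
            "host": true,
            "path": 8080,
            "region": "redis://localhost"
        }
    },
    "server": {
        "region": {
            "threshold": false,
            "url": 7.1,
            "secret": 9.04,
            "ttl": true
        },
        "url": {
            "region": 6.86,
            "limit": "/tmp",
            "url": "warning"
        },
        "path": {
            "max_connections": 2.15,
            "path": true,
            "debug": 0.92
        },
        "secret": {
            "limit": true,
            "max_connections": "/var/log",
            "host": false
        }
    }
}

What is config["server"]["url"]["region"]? 6.86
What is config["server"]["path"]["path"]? True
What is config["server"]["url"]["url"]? "warning"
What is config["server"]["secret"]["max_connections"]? "/var/log"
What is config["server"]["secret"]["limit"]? True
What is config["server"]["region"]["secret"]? 9.04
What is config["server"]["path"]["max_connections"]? 2.15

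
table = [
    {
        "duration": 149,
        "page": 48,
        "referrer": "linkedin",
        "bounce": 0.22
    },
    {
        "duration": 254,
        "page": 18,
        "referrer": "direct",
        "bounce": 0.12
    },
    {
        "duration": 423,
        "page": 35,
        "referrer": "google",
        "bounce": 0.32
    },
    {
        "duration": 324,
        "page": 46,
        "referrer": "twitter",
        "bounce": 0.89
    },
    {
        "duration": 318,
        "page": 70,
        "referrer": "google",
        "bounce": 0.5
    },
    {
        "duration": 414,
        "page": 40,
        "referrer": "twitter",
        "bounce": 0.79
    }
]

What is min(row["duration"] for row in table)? 149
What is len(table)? 6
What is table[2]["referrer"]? "google"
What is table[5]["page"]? 40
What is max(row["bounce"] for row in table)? 0.89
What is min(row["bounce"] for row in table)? 0.12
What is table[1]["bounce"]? 0.12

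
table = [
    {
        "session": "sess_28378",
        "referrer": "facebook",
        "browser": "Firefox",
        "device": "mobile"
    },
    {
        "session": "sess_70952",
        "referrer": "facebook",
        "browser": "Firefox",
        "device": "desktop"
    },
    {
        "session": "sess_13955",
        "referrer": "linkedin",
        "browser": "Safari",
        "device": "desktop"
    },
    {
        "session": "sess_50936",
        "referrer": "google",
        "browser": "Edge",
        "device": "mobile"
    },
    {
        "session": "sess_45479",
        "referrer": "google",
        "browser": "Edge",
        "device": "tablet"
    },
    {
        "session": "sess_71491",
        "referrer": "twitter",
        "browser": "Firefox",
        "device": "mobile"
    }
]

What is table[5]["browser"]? "Firefox"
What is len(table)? 6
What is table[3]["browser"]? "Edge"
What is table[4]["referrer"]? "google"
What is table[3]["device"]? "mobile"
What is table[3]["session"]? "sess_50936"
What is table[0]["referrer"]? "facebook"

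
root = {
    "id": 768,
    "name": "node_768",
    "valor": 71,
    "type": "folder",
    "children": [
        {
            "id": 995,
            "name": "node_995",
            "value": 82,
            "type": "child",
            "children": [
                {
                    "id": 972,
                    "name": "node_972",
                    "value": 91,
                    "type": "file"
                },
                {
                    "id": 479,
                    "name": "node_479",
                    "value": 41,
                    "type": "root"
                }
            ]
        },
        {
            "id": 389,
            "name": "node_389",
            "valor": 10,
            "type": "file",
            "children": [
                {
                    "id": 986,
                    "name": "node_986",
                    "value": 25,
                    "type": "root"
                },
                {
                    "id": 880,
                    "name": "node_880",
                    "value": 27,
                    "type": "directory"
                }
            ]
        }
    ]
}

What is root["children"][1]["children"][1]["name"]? "node_880"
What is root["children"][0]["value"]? 82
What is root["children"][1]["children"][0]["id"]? 986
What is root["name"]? "node_768"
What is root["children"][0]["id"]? 995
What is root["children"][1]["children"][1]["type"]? "directory"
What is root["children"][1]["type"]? "file"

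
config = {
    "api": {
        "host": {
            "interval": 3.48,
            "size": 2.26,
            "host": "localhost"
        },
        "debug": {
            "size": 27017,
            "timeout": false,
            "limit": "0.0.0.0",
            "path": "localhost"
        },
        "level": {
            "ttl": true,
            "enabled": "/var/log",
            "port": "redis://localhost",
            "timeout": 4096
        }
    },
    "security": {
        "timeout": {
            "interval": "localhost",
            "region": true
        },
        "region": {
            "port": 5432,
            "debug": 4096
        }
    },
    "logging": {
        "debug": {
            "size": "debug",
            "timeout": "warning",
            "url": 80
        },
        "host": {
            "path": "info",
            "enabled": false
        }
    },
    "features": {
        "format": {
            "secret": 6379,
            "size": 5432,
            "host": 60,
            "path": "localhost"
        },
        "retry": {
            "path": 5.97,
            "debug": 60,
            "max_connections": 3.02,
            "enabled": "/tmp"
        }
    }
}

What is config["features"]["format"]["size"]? 5432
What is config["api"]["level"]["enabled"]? "/var/log"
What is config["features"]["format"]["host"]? 60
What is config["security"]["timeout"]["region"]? True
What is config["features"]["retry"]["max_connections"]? 3.02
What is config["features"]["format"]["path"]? "localhost"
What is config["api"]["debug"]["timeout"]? False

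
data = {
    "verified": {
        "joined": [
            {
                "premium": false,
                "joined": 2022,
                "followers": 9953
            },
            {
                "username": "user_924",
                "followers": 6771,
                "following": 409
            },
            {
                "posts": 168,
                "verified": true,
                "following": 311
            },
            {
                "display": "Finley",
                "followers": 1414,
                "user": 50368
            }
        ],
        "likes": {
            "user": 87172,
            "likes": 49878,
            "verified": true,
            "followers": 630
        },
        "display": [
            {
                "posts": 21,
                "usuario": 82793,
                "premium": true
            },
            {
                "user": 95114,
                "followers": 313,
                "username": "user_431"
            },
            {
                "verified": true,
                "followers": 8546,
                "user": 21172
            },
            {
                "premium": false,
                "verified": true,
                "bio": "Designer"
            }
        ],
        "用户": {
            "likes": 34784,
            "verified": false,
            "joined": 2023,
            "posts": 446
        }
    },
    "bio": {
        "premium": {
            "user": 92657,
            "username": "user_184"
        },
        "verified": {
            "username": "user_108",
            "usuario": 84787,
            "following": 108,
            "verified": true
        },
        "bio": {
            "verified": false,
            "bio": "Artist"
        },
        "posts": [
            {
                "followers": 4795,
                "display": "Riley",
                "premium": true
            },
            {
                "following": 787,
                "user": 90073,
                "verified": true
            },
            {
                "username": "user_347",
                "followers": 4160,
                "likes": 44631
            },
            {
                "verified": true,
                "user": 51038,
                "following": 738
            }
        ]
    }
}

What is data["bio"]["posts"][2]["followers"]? 4160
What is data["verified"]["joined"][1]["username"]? "user_924"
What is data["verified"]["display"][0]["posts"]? 21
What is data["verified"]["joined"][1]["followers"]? 6771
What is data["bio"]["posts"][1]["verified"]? True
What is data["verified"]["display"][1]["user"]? 95114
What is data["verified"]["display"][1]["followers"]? 313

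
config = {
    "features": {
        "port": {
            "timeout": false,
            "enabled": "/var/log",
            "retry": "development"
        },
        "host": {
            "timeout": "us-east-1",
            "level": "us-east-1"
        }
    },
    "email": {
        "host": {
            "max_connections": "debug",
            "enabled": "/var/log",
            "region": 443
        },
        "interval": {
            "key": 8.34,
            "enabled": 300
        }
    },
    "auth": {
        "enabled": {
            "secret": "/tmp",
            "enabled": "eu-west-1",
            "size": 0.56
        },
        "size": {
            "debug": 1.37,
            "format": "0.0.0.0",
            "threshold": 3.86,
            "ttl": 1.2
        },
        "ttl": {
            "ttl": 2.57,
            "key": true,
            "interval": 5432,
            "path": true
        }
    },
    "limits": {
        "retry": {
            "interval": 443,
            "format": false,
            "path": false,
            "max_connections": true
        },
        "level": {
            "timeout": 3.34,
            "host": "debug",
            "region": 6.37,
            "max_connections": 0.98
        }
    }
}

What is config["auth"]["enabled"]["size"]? 0.56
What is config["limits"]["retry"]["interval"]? 443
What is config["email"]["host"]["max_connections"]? "debug"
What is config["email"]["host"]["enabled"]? "/var/log"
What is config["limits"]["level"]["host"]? "debug"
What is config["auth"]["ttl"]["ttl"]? 2.57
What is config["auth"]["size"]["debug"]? 1.37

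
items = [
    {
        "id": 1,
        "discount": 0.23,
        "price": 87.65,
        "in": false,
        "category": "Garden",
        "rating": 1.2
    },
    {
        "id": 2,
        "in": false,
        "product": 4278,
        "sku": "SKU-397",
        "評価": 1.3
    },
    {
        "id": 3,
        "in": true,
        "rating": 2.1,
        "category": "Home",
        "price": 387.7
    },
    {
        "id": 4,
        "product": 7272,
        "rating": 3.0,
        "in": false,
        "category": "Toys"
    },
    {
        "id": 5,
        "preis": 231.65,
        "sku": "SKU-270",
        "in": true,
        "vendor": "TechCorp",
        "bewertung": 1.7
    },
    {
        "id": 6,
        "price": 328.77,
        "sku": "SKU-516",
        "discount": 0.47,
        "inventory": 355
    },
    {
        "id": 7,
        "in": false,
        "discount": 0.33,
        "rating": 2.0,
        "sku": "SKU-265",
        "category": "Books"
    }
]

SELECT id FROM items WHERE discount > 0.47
[]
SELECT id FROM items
[1, 2, 3, 4, 5, 6, 7]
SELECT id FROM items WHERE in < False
[]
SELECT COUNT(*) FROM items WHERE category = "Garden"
1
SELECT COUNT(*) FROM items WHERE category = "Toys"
1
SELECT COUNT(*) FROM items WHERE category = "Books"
1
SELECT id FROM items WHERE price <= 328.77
[1, 6]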